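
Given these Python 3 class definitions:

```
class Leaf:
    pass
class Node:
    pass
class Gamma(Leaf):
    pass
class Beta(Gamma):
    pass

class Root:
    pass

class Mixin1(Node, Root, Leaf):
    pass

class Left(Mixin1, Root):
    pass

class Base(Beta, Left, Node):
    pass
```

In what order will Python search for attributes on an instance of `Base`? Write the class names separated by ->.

Base -> Beta -> Gamma -> Left -> Mixin1 -> Node -> Root -> Leaf -> object

L[Base] = Base + merge(L[Beta], L[Left], L[Node], [Beta Left Node])
  take Beta:  [Beta Gamma Leaf object] + [Left Mixin1 Node Root Leaf object] + [Node object] + [Beta Left Node]
  take Gamma:  [Gamma Leaf object] + [Left Mixin1 Node Root Leaf object] + [Node object] + [Left Node]
  take Left:  [Leaf object] + [Left Mixin1 Node Root Leaf object] + [Node object] + [Left Node]
  take Mixin1:  [Leaf object] + [Mixin1 Node Root Leaf object] + [Node object] + [Node]
  take Node:  [Leaf object] + [Node Root Leaf object] + [Node object] + [Node]
  take Root:  [Leaf object] + [Root Leaf object] + [object]
  take Leaf:  [Leaf object] + [Leaf object] + [object]
  take object:  [object] + [object] + [object]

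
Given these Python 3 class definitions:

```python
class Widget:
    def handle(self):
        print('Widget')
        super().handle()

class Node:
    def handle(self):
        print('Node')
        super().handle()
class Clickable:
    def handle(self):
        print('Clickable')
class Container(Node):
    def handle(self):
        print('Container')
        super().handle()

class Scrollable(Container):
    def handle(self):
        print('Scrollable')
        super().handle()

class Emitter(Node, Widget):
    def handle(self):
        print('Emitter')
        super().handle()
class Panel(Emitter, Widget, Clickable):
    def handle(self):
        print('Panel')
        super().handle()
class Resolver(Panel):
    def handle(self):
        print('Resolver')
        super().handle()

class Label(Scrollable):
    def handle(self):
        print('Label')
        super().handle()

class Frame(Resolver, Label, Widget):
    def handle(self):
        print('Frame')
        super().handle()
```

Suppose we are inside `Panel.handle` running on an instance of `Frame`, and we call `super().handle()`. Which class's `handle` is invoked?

L[Frame] = Frame + merge(L[Resolver], L[Label], L[Widget], [Resolver Label Widget])
  take Resolver:  [Resolver Panel Emitter Node Widget Clickable object] + [Label Scrollable Container Node object] + [Widget object] + [Resolver Label Widget]
  take Panel:  [Panel Emitter Node Widget Clickable object] + [Label Scrollable Container Node object] + [Widget object] + [Label Widget]
  take Emitter:  [Emitter Node Widget Clickable object] + [Label Scrollable Container Node object] + [Widget object] + [Label Widget]
  take Label:  [Node Widget Clickable object] + [Label Scrollable Container Node object] + [Widget object] + [Label Widget]
  take Scrollable:  [Node Widget Clickable object] + [Scrollable Container Node object] + [Widget object] + [Widget]
  take Container:  [Node Widget Clickable object] + [Container Node object] + [Widget object] + [Widget]
  take Node:  [Node Widget Clickable object] + [Node object] + [Widget object] + [Widget]
  take Widget:  [Widget Clickable object] + [object] + [Widget object] + [Widget]
  take Clickable:  [Clickable object] + [object] + [object]
  take object:  [object] + [object] + [object]
MRO: Frame Resolver Panel Emitter Label Scrollable Container Node Widget Clickable object
super() in Panel.handle on a Frame instance goes to the class after Panel in Frame's MRO: Emitter.

Emitter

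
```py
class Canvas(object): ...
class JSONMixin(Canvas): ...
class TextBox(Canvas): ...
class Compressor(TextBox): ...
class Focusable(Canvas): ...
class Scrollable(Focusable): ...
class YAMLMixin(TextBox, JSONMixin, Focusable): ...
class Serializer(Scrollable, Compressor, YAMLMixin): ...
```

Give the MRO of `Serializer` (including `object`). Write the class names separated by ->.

L[Serializer] = Serializer + merge(L[Scrollable], L[Compressor], L[YAMLMixin], [Scrollable Compressor YAMLMixin])
  take Scrollable:  [Scrollable Focusable Canvas object] + [Compressor TextBox Canvas object] + [YAMLMixin TextBox JSONMixin Focusable Canvas object] + [Scrollable Compressor YAMLMixin]
  take Compressor:  [Focusable Canvas object] + [Compressor TextBox Canvas object] + [YAMLMixin TextBox JSONMixin Focusable Canvas object] + [Compressor YAMLMixin]
  take YAMLMixin:  [Focusable Canvas object] + [TextBox Canvas object] + [YAMLMixin TextBox JSONMixin Focusable Canvas object] + [YAMLMixin]
  take TextBox:  [Focusable Canvas object] + [TextBox Canvas object] + [TextBox JSONMixin Focusable Canvas object]
  take JSONMixin:  [Focusable Canvas object] + [Canvas object] + [JSONMixin Focusable Canvas object]
  take Focusable:  [Focusable Canvas object] + [Canvas object] + [Focusable Canvas object]
  take Canvas:  [Canvas object] + [Canvas object] + [Canvas object]
  take object:  [object] + [object] + [object]

Serializer -> Scrollable -> Compressor -> YAMLMixin -> TextBox -> JSONMixin -> Focusable -> Canvas -> object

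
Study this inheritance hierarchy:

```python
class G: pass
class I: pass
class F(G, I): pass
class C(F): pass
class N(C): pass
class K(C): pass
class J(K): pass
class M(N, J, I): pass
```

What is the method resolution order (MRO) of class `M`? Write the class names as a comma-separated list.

M, N, J, K, C, F, G, I, object

L[M] = M + merge(L[N], L[J], L[I], [N J I])
  take N:  [N C F G I object] + [J K C F G I object] + [I object] + [N J I]
  take J:  [C F G I object] + [J K C F G I object] + [I object] + [J I]
  take K:  [C F G I object] + [K C F G I object] + [I object] + [I]
  take C:  [C F G I object] + [C F G I object] + [I object] + [I]
  take F:  [F G I object] + [F G I object] + [I object] + [I]
  take G:  [G I object] + [G I object] + [I object] + [I]
  take I:  [I object] + [I object] + [I object] + [I]
  take object:  [object] + [object] + [object]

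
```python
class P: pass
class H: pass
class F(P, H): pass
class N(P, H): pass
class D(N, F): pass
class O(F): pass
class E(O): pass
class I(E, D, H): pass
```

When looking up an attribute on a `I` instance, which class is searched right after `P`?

H

L[I] = I + merge(L[E], L[D], L[H], [E D H])
  take E:  [E O F P H object] + [D N F P H object] + [H object] + [E D H]
  take O:  [O F P H object] + [D N F P H object] + [H object] + [D H]
  take D:  [F P H object] + [D N F P H object] + [H object] + [D H]
  take N:  [F P H object] + [N F P H object] + [H object] + [H]
  take F:  [F P H object] + [F P H object] + [H object] + [H]
  take P:  [P H object] + [P H object] + [H object] + [H]
  take H:  [H object] + [H object] + [H object] + [H]
  take object:  [object] + [object] + [object]
MRO: I E O D N F P H object
P is at position 6; next is H.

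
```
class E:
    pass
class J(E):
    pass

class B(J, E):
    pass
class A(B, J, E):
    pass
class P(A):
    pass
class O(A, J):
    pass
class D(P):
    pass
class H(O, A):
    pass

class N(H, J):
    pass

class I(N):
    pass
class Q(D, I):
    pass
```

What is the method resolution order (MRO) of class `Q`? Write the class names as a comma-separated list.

Q, D, P, I, N, H, O, A, B, J, E, object

L[Q] = Q + merge(L[D], L[I], [D I])
  take D:  [D P A B J E object] + [I N H O A B J E object] + [D I]
  take P:  [P A B J E object] + [I N H O A B J E object] + [I]
  take I:  [A B J E object] + [I N H O A B J E object] + [I]
  take N:  [A B J E object] + [N H O A B J E object]
  take H:  [A B J E object] + [H O A B J E object]
  take O:  [A B J E object] + [O A B J E object]
  take A:  [A B J E object] + [A B J E object]
  take B:  [B J E object] + [B J E object]
  take J:  [J E object] + [J E object]
  take E:  [E object] + [E object]
  take object:  [object] + [object]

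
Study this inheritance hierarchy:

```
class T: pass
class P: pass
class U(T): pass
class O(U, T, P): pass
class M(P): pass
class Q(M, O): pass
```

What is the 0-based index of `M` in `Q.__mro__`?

1

L[Q] = Q + merge(L[M], L[O], [M O])
  take M:  [M P object] + [O U T P object] + [M O]
  take O:  [P object] + [O U T P object] + [O]
  take U:  [P object] + [U T P object]
  take T:  [P object] + [T P object]
  take P:  [P object] + [P object]
  take object:  [object] + [object]
MRO: Q M O U T P object
M sits at index 1.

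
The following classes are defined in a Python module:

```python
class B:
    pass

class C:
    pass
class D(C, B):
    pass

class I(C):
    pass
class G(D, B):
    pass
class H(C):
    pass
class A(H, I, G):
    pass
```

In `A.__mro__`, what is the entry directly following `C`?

B

L[A] = A + merge(L[H], L[I], L[G], [H I G])
  take H:  [H C object] + [I C object] + [G D C B object] + [H I G]
  take I:  [C object] + [I C object] + [G D C B object] + [I G]
  take G:  [C object] + [C object] + [G D C B object] + [G]
  take D:  [C object] + [C object] + [D C B object]
  take C:  [C object] + [C object] + [C B object]
  take B:  [object] + [object] + [B object]
  take object:  [object] + [object] + [object]
MRO: A H I G D C B object
C is at position 5; next is B.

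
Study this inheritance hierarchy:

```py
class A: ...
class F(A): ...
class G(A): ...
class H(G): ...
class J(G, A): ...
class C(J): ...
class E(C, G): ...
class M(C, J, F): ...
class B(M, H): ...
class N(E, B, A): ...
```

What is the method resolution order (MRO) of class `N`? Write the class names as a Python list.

L[N] = N + merge(L[E], L[B], L[A], [E B A])
  take E:  [E C J G A object] + [B M C J H G F A object] + [A object] + [E B A]
  take B:  [C J G A object] + [B M C J H G F A object] + [A object] + [B A]
  take M:  [C J G A object] + [M C J H G F A object] + [A object] + [A]
  take C:  [C J G A object] + [C J H G F A object] + [A object] + [A]
  take J:  [J G A object] + [J H G F A object] + [A object] + [A]
  take H:  [G A object] + [H G F A object] + [A object] + [A]
  take G:  [G A object] + [G F A object] + [A object] + [A]
  take F:  [A object] + [F A object] + [A object] + [A]
  take A:  [A object] + [A object] + [A object] + [A]
  take object:  [object] + [object] + [object]

[N, E, B, M, C, J, H, G, F, A, object]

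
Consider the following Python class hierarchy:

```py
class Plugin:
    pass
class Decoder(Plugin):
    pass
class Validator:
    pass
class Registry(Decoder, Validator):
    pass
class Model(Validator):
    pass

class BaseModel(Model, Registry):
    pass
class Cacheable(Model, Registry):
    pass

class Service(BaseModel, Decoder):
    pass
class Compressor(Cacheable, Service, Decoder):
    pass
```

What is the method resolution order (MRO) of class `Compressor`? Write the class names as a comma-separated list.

Compressor, Cacheable, Service, BaseModel, Model, Registry, Decoder, Plugin, Validator, object

L[Compressor] = Compressor + merge(L[Cacheable], L[Service], L[Decoder], [Cacheable Service Decoder])
  take Cacheable:  [Cacheable Model Registry Decoder Plugin Validator object] + [Service BaseModel Model Registry Decoder Plugin Validator object] + [Decoder Plugin object] + [Cacheable Service Decoder]
  take Service:  [Model Registry Decoder Plugin Validator object] + [Service BaseModel Model Registry Decoder Plugin Validator object] + [Decoder Plugin object] + [Service Decoder]
  take BaseModel:  [Model Registry Decoder Plugin Validator object] + [BaseModel Model Registry Decoder Plugin Validator object] + [Decoder Plugin object] + [Decoder]
  take Model:  [Model Registry Decoder Plugin Validator object] + [Model Registry Decoder Plugin Validator object] + [Decoder Plugin object] + [Decoder]
  take Registry:  [Registry Decoder Plugin Validator object] + [Registry Decoder Plugin Validator object] + [Decoder Plugin object] + [Decoder]
  take Decoder:  [Decoder Plugin Validator object] + [Decoder Plugin Validator object] + [Decoder Plugin object] + [Decoder]
  take Plugin:  [Plugin Validator object] + [Plugin Validator object] + [Plugin object]
  take Validator:  [Validator object] + [Validator object] + [object]
  take object:  [object] + [object] + [object]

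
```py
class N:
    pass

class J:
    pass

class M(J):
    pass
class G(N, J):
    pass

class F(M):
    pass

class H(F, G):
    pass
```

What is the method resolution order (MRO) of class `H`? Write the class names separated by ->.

L[H] = H + merge(L[F], L[G], [F G])
  take F:  [F M J object] + [G N J object] + [F G]
  take M:  [M J object] + [G N J object] + [G]
  take G:  [J object] + [G N J object] + [G]
  take N:  [J object] + [N J object]
  take J:  [J object] + [J object]
  take object:  [object] + [object]

H -> F -> M -> G -> N -> J -> object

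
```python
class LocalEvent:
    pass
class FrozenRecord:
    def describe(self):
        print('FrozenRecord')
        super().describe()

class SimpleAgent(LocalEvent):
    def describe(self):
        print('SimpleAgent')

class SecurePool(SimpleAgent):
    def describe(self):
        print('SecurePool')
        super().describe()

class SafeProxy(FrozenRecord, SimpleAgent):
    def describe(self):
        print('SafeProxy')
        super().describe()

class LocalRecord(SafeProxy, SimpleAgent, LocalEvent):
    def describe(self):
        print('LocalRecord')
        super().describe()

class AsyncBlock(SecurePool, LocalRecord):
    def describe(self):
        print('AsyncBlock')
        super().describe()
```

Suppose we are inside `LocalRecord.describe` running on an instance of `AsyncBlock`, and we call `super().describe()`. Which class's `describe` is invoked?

SafeProxy

L[AsyncBlock] = AsyncBlock + merge(L[SecurePool], L[LocalRecord], [SecurePool LocalRecord])
  take SecurePool:  [SecurePool SimpleAgent LocalEvent object] + [LocalRecord SafeProxy FrozenRecord SimpleAgent LocalEvent object] + [SecurePool LocalRecord]
  take LocalRecord:  [SimpleAgent LocalEvent object] + [LocalRecord SafeProxy FrozenRecord SimpleAgent LocalEvent object] + [LocalRecord]
  take SafeProxy:  [SimpleAgent LocalEvent object] + [SafeProxy FrozenRecord SimpleAgent LocalEvent object]
  take FrozenRecord:  [SimpleAgent LocalEvent object] + [FrozenRecord SimpleAgent LocalEvent object]
  take SimpleAgent:  [SimpleAgent LocalEvent object] + [SimpleAgent LocalEvent object]
  take LocalEvent:  [LocalEvent object] + [LocalEvent object]
  take object:  [object] + [object]
MRO: AsyncBlock SecurePool LocalRecord SafeProxy FrozenRecord SimpleAgent LocalEvent object
super() in LocalRecord.describe on a AsyncBlock instance goes to the class after LocalRecord in AsyncBlock's MRO: SafeProxy.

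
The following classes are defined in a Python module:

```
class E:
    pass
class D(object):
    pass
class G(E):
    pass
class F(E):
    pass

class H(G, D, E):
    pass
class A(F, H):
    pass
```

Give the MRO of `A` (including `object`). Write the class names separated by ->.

L[A] = A + merge(L[F], L[H], [F H])
  take F:  [F E object] + [H G D E object] + [F H]
  take H:  [E object] + [H G D E object] + [H]
  take G:  [E object] + [G D E object]
  take D:  [E object] + [D E object]
  take E:  [E object] + [E object]
  take object:  [object] + [object]

A -> F -> H -> G -> D -> E -> object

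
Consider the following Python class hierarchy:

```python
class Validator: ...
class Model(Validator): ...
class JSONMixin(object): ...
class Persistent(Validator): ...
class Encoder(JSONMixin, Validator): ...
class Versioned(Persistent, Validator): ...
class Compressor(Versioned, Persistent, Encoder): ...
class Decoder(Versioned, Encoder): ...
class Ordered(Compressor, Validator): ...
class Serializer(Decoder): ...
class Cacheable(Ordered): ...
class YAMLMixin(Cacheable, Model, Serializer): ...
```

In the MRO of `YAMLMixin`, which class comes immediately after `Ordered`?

L[YAMLMixin] = YAMLMixin + merge(L[Cacheable], L[Model], L[Serializer], [Cacheable Model Serializer])
  take Cacheable:  [Cacheable Ordered Compressor Versioned Persistent Encoder JSONMixin Validator object] + [Model Validator object] + [Serializer Decoder Versioned Persistent Encoder JSONMixin Validator object] + [Cacheable Model Serializer]
  take Ordered:  [Ordered Compressor Versioned Persistent Encoder JSONMixin Validator object] + [Model Validator object] + [Serializer Decoder Versioned Persistent Encoder JSONMixin Validator object] + [Model Serializer]
  take Compressor:  [Compressor Versioned Persistent Encoder JSONMixin Validator object] + [Model Validator object] + [Serializer Decoder Versioned Persistent Encoder JSONMixin Validator object] + [Model Serializer]
  take Model:  [Versioned Persistent Encoder JSONMixin Validator object] + [Model Validator object] + [Serializer Decoder Versioned Persistent Encoder JSONMixin Validator object] + [Model Serializer]
  take Serializer:  [Versioned Persistent Encoder JSONMixin Validator object] + [Validator object] + [Serializer Decoder Versioned Persistent Encoder JSONMixin Validator object] + [Serializer]
  take Decoder:  [Versioned Persistent Encoder JSONMixin Validator object] + [Validator object] + [Decoder Versioned Persistent Encoder JSONMixin Validator object]
  take Versioned:  [Versioned Persistent Encoder JSONMixin Validator object] + [Validator object] + [Versioned Persistent Encoder JSONMixin Validator object]
  take Persistent:  [Persistent Encoder JSONMixin Validator object] + [Validator object] + [Persistent Encoder JSONMixin Validator object]
  take Encoder:  [Encoder JSONMixin Validator object] + [Validator object] + [Encoder JSONMixin Validator object]
  take JSONMixin:  [JSONMixin Validator object] + [Validator object] + [JSONMixin Validator object]
  take Validator:  [Validator object] + [Validator object] + [Validator object]
  take object:  [object] + [object] + [object]
MRO: YAMLMixin Cacheable Ordered Compressor Model Serializer Decoder Versioned Persistent Encoder JSONMixin Validator object
Ordered is at position 2; next is Compressor.

Compressor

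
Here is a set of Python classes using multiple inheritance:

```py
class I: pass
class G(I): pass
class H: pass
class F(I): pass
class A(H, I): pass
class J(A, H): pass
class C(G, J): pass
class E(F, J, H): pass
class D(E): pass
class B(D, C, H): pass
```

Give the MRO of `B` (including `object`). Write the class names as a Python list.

L[B] = B + merge(L[D], L[C], L[H], [D C H])
  take D:  [D E F J A H I object] + [C G J A H I object] + [H object] + [D C H]
  take E:  [E F J A H I object] + [C G J A H I object] + [H object] + [C H]
  take F:  [F J A H I object] + [C G J A H I object] + [H object] + [C H]
  take C:  [J A H I object] + [C G J A H I object] + [H object] + [C H]
  take G:  [J A H I object] + [G J A H I object] + [H object] + [H]
  take J:  [J A H I object] + [J A H I object] + [H object] + [H]
  take A:  [A H I object] + [A H I object] + [H object] + [H]
  take H:  [H I object] + [H I object] + [H object] + [H]
  take I:  [I object] + [I object] + [object]
  take object:  [object] + [object] + [object]

[B, D, E, F, C, G, J, A, H, I, object]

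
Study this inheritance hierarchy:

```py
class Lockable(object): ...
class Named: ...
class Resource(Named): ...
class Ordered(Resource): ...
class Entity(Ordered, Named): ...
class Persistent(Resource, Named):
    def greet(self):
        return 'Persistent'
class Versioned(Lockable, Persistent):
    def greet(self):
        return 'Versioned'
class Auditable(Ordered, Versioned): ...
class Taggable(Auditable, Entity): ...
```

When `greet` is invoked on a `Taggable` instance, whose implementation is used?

L[Taggable] = Taggable + merge(L[Auditable], L[Entity], [Auditable Entity])
  take Auditable:  [Auditable Ordered Versioned Lockable Persistent Resource Named object] + [Entity Ordered Resource Named object] + [Auditable Entity]
  take Entity:  [Ordered Versioned Lockable Persistent Resource Named object] + [Entity Ordered Resource Named object] + [Entity]
  take Ordered:  [Ordered Versioned Lockable Persistent Resource Named object] + [Ordered Resource Named object]
  take Versioned:  [Versioned Lockable Persistent Resource Named object] + [Resource Named object]
  take Lockable:  [Lockable Persistent Resource Named object] + [Resource Named object]
  take Persistent:  [Persistent Resource Named object] + [Resource Named object]
  take Resource:  [Resource Named object] + [Resource Named object]
  take Named:  [Named object] + [Named object]
  take object:  [object] + [object]
MRO: Taggable Auditable Entity Ordered Versioned Lockable Persistent Resource Named object
greet is defined in: Persistent, Versioned. First along the MRO is Versioned.

Versioned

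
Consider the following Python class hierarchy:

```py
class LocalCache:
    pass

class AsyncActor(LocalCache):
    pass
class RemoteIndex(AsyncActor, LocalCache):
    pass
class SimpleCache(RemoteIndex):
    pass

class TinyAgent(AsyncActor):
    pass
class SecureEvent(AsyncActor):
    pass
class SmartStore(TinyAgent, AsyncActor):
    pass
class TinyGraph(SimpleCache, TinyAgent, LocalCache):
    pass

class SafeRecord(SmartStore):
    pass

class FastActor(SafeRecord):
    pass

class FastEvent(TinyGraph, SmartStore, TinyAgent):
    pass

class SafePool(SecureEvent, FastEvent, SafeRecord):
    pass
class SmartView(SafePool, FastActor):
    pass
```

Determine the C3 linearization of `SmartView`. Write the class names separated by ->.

SmartView -> SafePool -> SecureEvent -> FastEvent -> TinyGraph -> SimpleCache -> RemoteIndex -> FastActor -> SafeRecord -> SmartStore -> TinyAgent -> AsyncActor -> LocalCache -> object

L[SmartView] = SmartView + merge(L[SafePool], L[FastActor], [SafePool FastActor])
  take SafePool:  [SafePool SecureEvent FastEvent TinyGraph SimpleCache RemoteIndex SafeRecord SmartStore TinyAgent AsyncActor LocalCache object] + [FastActor SafeRecord SmartStore TinyAgent AsyncActor LocalCache object] + [SafePool FastActor]
  take SecureEvent:  [SecureEvent FastEvent TinyGraph SimpleCache RemoteIndex SafeRecord SmartStore TinyAgent AsyncActor LocalCache object] + [FastActor SafeRecord SmartStore TinyAgent AsyncActor LocalCache object] + [FastActor]
  take FastEvent:  [FastEvent TinyGraph SimpleCache RemoteIndex SafeRecord SmartStore TinyAgent AsyncActor LocalCache object] + [FastActor SafeRecord SmartStore TinyAgent AsyncActor LocalCache object] + [FastActor]
  take TinyGraph:  [TinyGraph SimpleCache RemoteIndex SafeRecord SmartStore TinyAgent AsyncActor LocalCache object] + [FastActor SafeRecord SmartStore TinyAgent AsyncActor LocalCache object] + [FastActor]
  take SimpleCache:  [SimpleCache RemoteIndex SafeRecord SmartStore TinyAgent AsyncActor LocalCache object] + [FastActor SafeRecord SmartStore TinyAgent AsyncActor LocalCache object] + [FastActor]
  take RemoteIndex:  [RemoteIndex SafeRecord SmartStore TinyAgent AsyncActor LocalCache object] + [FastActor SafeRecord SmartStore TinyAgent AsyncActor LocalCache object] + [FastActor]
  take FastActor:  [SafeRecord SmartStore TinyAgent AsyncActor LocalCache object] + [FastActor SafeRecord SmartStore TinyAgent AsyncActor LocalCache object] + [FastActor]
  take SafeRecord:  [SafeRecord SmartStore TinyAgent AsyncActor LocalCache object] + [SafeRecord SmartStore TinyAgent AsyncActor LocalCache object]
  take SmartStore:  [SmartStore TinyAgent AsyncActor LocalCache object] + [SmartStore TinyAgent AsyncActor LocalCache object]
  take TinyAgent:  [TinyAgent AsyncActor LocalCache object] + [TinyAgent AsyncActor LocalCache object]
  take AsyncActor:  [AsyncActor LocalCache object] + [AsyncActor LocalCache object]
  take LocalCache:  [LocalCache object] + [LocalCache object]
  take object:  [object] + [object]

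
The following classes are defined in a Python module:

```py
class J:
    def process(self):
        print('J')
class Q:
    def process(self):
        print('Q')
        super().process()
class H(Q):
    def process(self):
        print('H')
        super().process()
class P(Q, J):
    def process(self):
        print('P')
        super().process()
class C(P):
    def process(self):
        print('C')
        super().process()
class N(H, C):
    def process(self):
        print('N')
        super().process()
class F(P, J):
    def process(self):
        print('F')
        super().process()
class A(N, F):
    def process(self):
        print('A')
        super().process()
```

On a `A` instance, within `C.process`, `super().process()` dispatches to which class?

L[A] = A + merge(L[N], L[F], [N F])
  take N:  [N H C P Q J object] + [F P Q J object] + [N F]
  take H:  [H C P Q J object] + [F P Q J object] + [F]
  take C:  [C P Q J object] + [F P Q J object] + [F]
  take F:  [P Q J object] + [F P Q J object] + [F]
  take P:  [P Q J object] + [P Q J object]
  take Q:  [Q J object] + [Q J object]
  take J:  [J object] + [J object]
  take object:  [object] + [object]
MRO: A N H C F P Q J object
super() in C.process on a A instance goes to the class after C in A's MRO: F.

F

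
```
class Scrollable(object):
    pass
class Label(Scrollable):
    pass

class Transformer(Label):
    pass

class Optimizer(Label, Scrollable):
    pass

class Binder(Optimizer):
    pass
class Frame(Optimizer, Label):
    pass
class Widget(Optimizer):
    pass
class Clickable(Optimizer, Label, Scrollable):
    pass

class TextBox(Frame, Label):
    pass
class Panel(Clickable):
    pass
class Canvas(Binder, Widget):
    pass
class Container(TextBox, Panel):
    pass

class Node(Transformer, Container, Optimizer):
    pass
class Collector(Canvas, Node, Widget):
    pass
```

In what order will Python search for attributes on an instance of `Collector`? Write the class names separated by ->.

Collector -> Canvas -> Binder -> Node -> Widget -> Transformer -> Container -> TextBox -> Frame -> Panel -> Clickable -> Optimizer -> Label -> Scrollable -> object

L[Collector] = Collector + merge(L[Canvas], L[Node], L[Widget], [Canvas Node Widget])
  take Canvas:  [Canvas Binder Widget Optimizer Label Scrollable object] + [Node Transformer Container TextBox Frame Panel Clickable Optimizer Label Scrollable object] + [Widget Optimizer Label Scrollable object] + [Canvas Node Widget]
  take Binder:  [Binder Widget Optimizer Label Scrollable object] + [Node Transformer Container TextBox Frame Panel Clickable Optimizer Label Scrollable object] + [Widget Optimizer Label Scrollable object] + [Node Widget]
  take Node:  [Widget Optimizer Label Scrollable object] + [Node Transformer Container TextBox Frame Panel Clickable Optimizer Label Scrollable object] + [Widget Optimizer Label Scrollable object] + [Node Widget]
  take Widget:  [Widget Optimizer Label Scrollable object] + [Transformer Container TextBox Frame Panel Clickable Optimizer Label Scrollable object] + [Widget Optimizer Label Scrollable object] + [Widget]
  take Transformer:  [Optimizer Label Scrollable object] + [Transformer Container TextBox Frame Panel Clickable Optimizer Label Scrollable object] + [Optimizer Label Scrollable object]
  take Container:  [Optimizer Label Scrollable object] + [Container TextBox Frame Panel Clickable Optimizer Label Scrollable object] + [Optimizer Label Scrollable object]
  take TextBox:  [Optimizer Label Scrollable object] + [TextBox Frame Panel Clickable Optimizer Label Scrollable object] + [Optimizer Label Scrollable object]
  take Frame:  [Optimizer Label Scrollable object] + [Frame Panel Clickable Optimizer Label Scrollable object] + [Optimizer Label Scrollable object]
  take Panel:  [Optimizer Label Scrollable object] + [Panel Clickable Optimizer Label Scrollable object] + [Optimizer Label Scrollable object]
  take Clickable:  [Optimizer Label Scrollable object] + [Clickable Optimizer Label Scrollable object] + [Optimizer Label Scrollable object]
  take Optimizer:  [Optimizer Label Scrollable object] + [Optimizer Label Scrollable object] + [Optimizer Label Scrollable object]
  take Label:  [Label Scrollable object] + [Label Scrollable object] + [Label Scrollable object]
  take Scrollable:  [Scrollable object] + [Scrollable object] + [Scrollable object]
  take object:  [object] + [object] + [object]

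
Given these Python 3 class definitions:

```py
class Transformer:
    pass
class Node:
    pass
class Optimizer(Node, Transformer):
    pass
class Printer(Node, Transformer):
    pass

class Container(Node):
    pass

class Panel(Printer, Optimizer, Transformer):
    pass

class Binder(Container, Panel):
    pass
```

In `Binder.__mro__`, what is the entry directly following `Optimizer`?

Node

L[Binder] = Binder + merge(L[Container], L[Panel], [Container Panel])
  take Container:  [Container Node object] + [Panel Printer Optimizer Node Transformer object] + [Container Panel]
  take Panel:  [Node object] + [Panel Printer Optimizer Node Transformer object] + [Panel]
  take Printer:  [Node object] + [Printer Optimizer Node Transformer object]
  take Optimizer:  [Node object] + [Optimizer Node Transformer object]
  take Node:  [Node object] + [Node Transformer object]
  take Transformer:  [object] + [Transformer object]
  take object:  [object] + [object]
MRO: Binder Container Panel Printer Optimizer Node Transformer object
Optimizer is at position 4; next is Node.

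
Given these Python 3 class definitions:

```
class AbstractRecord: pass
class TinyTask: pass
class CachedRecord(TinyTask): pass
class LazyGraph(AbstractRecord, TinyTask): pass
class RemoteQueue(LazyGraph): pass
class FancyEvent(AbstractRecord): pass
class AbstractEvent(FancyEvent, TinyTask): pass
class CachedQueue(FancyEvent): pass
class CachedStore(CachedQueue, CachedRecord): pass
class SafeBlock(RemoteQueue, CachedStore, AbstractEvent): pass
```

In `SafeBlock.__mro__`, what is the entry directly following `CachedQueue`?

AbstractEvent

L[SafeBlock] = SafeBlock + merge(L[RemoteQueue], L[CachedStore], L[AbstractEvent], [RemoteQueue CachedStore AbstractEvent])
  take RemoteQueue:  [RemoteQueue LazyGraph AbstractRecord TinyTask object] + [CachedStore CachedQueue FancyEvent AbstractRecord CachedRecord TinyTask object] + [AbstractEvent FancyEvent AbstractRecord TinyTask object] + [RemoteQueue CachedStore AbstractEvent]
  take LazyGraph:  [LazyGraph AbstractRecord TinyTask object] + [CachedStore CachedQueue FancyEvent AbstractRecord CachedRecord TinyTask object] + [AbstractEvent FancyEvent AbstractRecord TinyTask object] + [CachedStore AbstractEvent]
  take CachedStore:  [AbstractRecord TinyTask object] + [CachedStore CachedQueue FancyEvent AbstractRecord CachedRecord TinyTask object] + [AbstractEvent FancyEvent AbstractRecord TinyTask object] + [CachedStore AbstractEvent]
  take CachedQueue:  [AbstractRecord TinyTask object] + [CachedQueue FancyEvent AbstractRecord CachedRecord TinyTask object] + [AbstractEvent FancyEvent AbstractRecord TinyTask object] + [AbstractEvent]
  take AbstractEvent:  [AbstractRecord TinyTask object] + [FancyEvent AbstractRecord CachedRecord TinyTask object] + [AbstractEvent FancyEvent AbstractRecord TinyTask object] + [AbstractEvent]
  take FancyEvent:  [AbstractRecord TinyTask object] + [FancyEvent AbstractRecord CachedRecord TinyTask object] + [FancyEvent AbstractRecord TinyTask object]
  take AbstractRecord:  [AbstractRecord TinyTask object] + [AbstractRecord CachedRecord TinyTask object] + [AbstractRecord TinyTask object]
  take CachedRecord:  [TinyTask object] + [CachedRecord TinyTask object] + [TinyTask object]
  take TinyTask:  [TinyTask object] + [TinyTask object] + [TinyTask object]
  take object:  [object] + [object] + [object]
MRO: SafeBlock RemoteQueue LazyGraph CachedStore CachedQueue AbstractEvent FancyEvent AbstractRecord CachedRecord TinyTask object
CachedQueue is at position 4; next is AbstractEvent.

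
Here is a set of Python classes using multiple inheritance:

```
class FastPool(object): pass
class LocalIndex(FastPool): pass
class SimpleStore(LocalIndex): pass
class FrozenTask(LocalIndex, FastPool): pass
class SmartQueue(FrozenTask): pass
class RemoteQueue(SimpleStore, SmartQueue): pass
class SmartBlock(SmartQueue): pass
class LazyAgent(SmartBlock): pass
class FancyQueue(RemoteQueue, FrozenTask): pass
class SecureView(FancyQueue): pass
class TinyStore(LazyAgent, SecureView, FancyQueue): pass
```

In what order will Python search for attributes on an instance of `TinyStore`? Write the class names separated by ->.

TinyStore -> LazyAgent -> SmartBlock -> SecureView -> FancyQueue -> RemoteQueue -> SimpleStore -> SmartQueue -> FrozenTask -> LocalIndex -> FastPool -> object

L[TinyStore] = TinyStore + merge(L[LazyAgent], L[SecureView], L[FancyQueue], [LazyAgent SecureView FancyQueue])
  take LazyAgent:  [LazyAgent SmartBlock SmartQueue FrozenTask LocalIndex FastPool object] + [SecureView FancyQueue RemoteQueue SimpleStore SmartQueue FrozenTask LocalIndex FastPool object] + [FancyQueue RemoteQueue SimpleStore SmartQueue FrozenTask LocalIndex FastPool object] + [LazyAgent SecureView FancyQueue]
  take SmartBlock:  [SmartBlock SmartQueue FrozenTask LocalIndex FastPool object] + [SecureView FancyQueue RemoteQueue SimpleStore SmartQueue FrozenTask LocalIndex FastPool object] + [FancyQueue RemoteQueue SimpleStore SmartQueue FrozenTask LocalIndex FastPool object] + [SecureView FancyQueue]
  take SecureView:  [SmartQueue FrozenTask LocalIndex FastPool object] + [SecureView FancyQueue RemoteQueue SimpleStore SmartQueue FrozenTask LocalIndex FastPool object] + [FancyQueue RemoteQueue SimpleStore SmartQueue FrozenTask LocalIndex FastPool object] + [SecureView FancyQueue]
  take FancyQueue:  [SmartQueue FrozenTask LocalIndex FastPool object] + [FancyQueue RemoteQueue SimpleStore SmartQueue FrozenTask LocalIndex FastPool object] + [FancyQueue RemoteQueue SimpleStore SmartQueue FrozenTask LocalIndex FastPool object] + [FancyQueue]
  take RemoteQueue:  [SmartQueue FrozenTask LocalIndex FastPool object] + [RemoteQueue SimpleStore SmartQueue FrozenTask LocalIndex FastPool object] + [RemoteQueue SimpleStore SmartQueue FrozenTask LocalIndex FastPool object]
  take SimpleStore:  [SmartQueue FrozenTask LocalIndex FastPool object] + [SimpleStore SmartQueue FrozenTask LocalIndex FastPool object] + [SimpleStore SmartQueue FrozenTask LocalIndex FastPool object]
  take SmartQueue:  [SmartQueue FrozenTask LocalIndex FastPool object] + [SmartQueue FrozenTask LocalIndex FastPool object] + [SmartQueue FrozenTask LocalIndex FastPool object]
  take FrozenTask:  [FrozenTask LocalIndex FastPool object] + [FrozenTask LocalIndex FastPool object] + [FrozenTask LocalIndex FastPool object]
  take LocalIndex:  [LocalIndex FastPool object] + [LocalIndex FastPool object] + [LocalIndex FastPool object]
  take FastPool:  [FastPool object] + [FastPool object] + [FastPool object]
  take object:  [object] + [object] + [object]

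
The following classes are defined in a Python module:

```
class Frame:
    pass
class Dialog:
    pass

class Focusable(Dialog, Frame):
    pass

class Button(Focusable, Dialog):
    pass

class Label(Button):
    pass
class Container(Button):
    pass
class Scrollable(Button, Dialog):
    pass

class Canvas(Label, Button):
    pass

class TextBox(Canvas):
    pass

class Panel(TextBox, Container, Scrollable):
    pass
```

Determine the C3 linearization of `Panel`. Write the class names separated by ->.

L[Panel] = Panel + merge(L[TextBox], L[Container], L[Scrollable], [TextBox Container Scrollable])
  take TextBox:  [TextBox Canvas Label Button Focusable Dialog Frame object] + [Container Button Focusable Dialog Frame object] + [Scrollable Button Focusable Dialog Frame object] + [TextBox Container Scrollable]
  take Canvas:  [Canvas Label Button Focusable Dialog Frame object] + [Container Button Focusable Dialog Frame object] + [Scrollable Button Focusable Dialog Frame object] + [Container Scrollable]
  take Label:  [Label Button Focusable Dialog Frame object] + [Container Button Focusable Dialog Frame object] + [Scrollable Button Focusable Dialog Frame object] + [Container Scrollable]
  take Container:  [Button Focusable Dialog Frame object] + [Container Button Focusable Dialog Frame object] + [Scrollable Button Focusable Dialog Frame object] + [Container Scrollable]
  take Scrollable:  [Button Focusable Dialog Frame object] + [Button Focusable Dialog Frame object] + [Scrollable Button Focusable Dialog Frame object] + [Scrollable]
  take Button:  [Button Focusable Dialog Frame object] + [Button Focusable Dialog Frame object] + [Button Focusable Dialog Frame object]
  take Focusable:  [Focusable Dialog Frame object] + [Focusable Dialog Frame object] + [Focusable Dialog Frame object]
  take Dialog:  [Dialog Frame object] + [Dialog Frame object] + [Dialog Frame object]
  take Frame:  [Frame object] + [Frame object] + [Frame object]
  take object:  [object] + [object] + [object]

Panel -> TextBox -> Canvas -> Label -> Container -> Scrollable -> Button -> Focusable -> Dialog -> Frame -> object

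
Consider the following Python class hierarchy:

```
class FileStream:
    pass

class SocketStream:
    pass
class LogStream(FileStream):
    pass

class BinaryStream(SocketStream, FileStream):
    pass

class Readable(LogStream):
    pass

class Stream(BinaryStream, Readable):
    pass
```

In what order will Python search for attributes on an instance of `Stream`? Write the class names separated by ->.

Stream -> BinaryStream -> SocketStream -> Readable -> LogStream -> FileStream -> object

L[Stream] = Stream + merge(L[BinaryStream], L[Readable], [BinaryStream Readable])
  take BinaryStream:  [BinaryStream SocketStream FileStream object] + [Readable LogStream FileStream object] + [BinaryStream Readable]
  take SocketStream:  [SocketStream FileStream object] + [Readable LogStream FileStream object] + [Readable]
  take Readable:  [FileStream object] + [Readable LogStream FileStream object] + [Readable]
  take LogStream:  [FileStream object] + [LogStream FileStream object]
  take FileStream:  [FileStream object] + [FileStream object]
  take object:  [object] + [object]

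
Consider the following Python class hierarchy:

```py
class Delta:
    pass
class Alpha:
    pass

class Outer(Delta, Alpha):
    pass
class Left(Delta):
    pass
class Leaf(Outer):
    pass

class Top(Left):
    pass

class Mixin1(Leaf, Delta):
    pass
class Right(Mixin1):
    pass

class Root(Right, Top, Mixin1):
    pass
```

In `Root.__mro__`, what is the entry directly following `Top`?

Mixin1

L[Root] = Root + merge(L[Right], L[Top], L[Mixin1], [Right Top Mixin1])
  take Right:  [Right Mixin1 Leaf Outer Delta Alpha object] + [Top Left Delta object] + [Mixin1 Leaf Outer Delta Alpha object] + [Right Top Mixin1]
  take Top:  [Mixin1 Leaf Outer Delta Alpha object] + [Top Left Delta object] + [Mixin1 Leaf Outer Delta Alpha object] + [Top Mixin1]
  take Mixin1:  [Mixin1 Leaf Outer Delta Alpha object] + [Left Delta object] + [Mixin1 Leaf Outer Delta Alpha object] + [Mixin1]
  take Leaf:  [Leaf Outer Delta Alpha object] + [Left Delta object] + [Leaf Outer Delta Alpha object]
  take Outer:  [Outer Delta Alpha object] + [Left Delta object] + [Outer Delta Alpha object]
  take Left:  [Delta Alpha object] + [Left Delta object] + [Delta Alpha object]
  take Delta:  [Delta Alpha object] + [Delta object] + [Delta Alpha object]
  take Alpha:  [Alpha object] + [object] + [Alpha object]
  take object:  [object] + [object] + [object]
MRO: Root Right Top Mixin1 Leaf Outer Left Delta Alpha object
Top is at position 2; next is Mixin1.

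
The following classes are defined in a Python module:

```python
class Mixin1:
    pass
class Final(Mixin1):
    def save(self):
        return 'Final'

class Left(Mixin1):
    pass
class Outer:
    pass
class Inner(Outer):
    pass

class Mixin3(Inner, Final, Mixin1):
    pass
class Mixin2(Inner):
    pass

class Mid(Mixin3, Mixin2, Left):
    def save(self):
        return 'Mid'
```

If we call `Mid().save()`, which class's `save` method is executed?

L[Mid] = Mid + merge(L[Mixin3], L[Mixin2], L[Left], [Mixin3 Mixin2 Left])
  take Mixin3:  [Mixin3 Inner Outer Final Mixin1 object] + [Mixin2 Inner Outer object] + [Left Mixin1 object] + [Mixin3 Mixin2 Left]
  take Mixin2:  [Inner Outer Final Mixin1 object] + [Mixin2 Inner Outer object] + [Left Mixin1 object] + [Mixin2 Left]
  take Inner:  [Inner Outer Final Mixin1 object] + [Inner Outer object] + [Left Mixin1 object] + [Left]
  take Outer:  [Outer Final Mixin1 object] + [Outer object] + [Left Mixin1 object] + [Left]
  take Final:  [Final Mixin1 object] + [object] + [Left Mixin1 object] + [Left]
  take Left:  [Mixin1 object] + [object] + [Left Mixin1 object] + [Left]
  take Mixin1:  [Mixin1 object] + [object] + [Mixin1 object]
  take object:  [object] + [object] + [object]
MRO: Mid Mixin3 Mixin2 Inner Outer Final Left Mixin1 object
save is defined in: Final, Mid. First along the MRO is Mid.

Mid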